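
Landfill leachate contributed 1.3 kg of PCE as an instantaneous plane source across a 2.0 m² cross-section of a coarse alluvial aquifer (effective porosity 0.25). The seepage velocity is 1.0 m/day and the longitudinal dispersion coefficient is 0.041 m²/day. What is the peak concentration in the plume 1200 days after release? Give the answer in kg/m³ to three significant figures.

The peak of an instantaneous 1D plume sits at x = vt; there the Gaussian factor is 1 and C_max = M/(n_e·A·√(4πDt)), where n_e·A is the pore area the mass is dissolved in.
√(4πDt) = √(4π × 0.041 × 1200) = 24.86 m, so C_max = 1.3/(0.25 × 2.0 × 24.86) = 0.105 kg/m³.

0.105 kg/m³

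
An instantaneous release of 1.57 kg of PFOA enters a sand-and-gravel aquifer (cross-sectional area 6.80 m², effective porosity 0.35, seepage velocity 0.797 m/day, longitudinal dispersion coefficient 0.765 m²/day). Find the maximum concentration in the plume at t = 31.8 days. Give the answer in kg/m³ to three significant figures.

The peak of an instantaneous 1D plume sits at x = vt; there the Gaussian factor is 1 and C_max = M/(n_e·A·√(4πDt)), where n_e·A is the pore area the mass is dissolved in.
√(4πDt) = √(4π × 0.765 × 31.8) = 17.48 m, so C_max = 1.57/(0.35 × 6.80 × 17.48) = 0.0377 kg/m³.

0.0377 kg/m³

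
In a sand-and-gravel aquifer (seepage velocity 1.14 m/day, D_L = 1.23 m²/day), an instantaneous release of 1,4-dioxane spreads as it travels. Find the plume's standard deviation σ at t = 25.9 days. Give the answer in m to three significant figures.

Dispersive spreading gives a Gaussian with σ² = 2Dt; advection only shifts the center.
σ = √(2 × 1.23 × 25.9) = 7.98 m.

7.98 m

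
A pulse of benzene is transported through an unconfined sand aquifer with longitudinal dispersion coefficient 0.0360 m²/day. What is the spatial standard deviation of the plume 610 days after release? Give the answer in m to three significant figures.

6.63 m

Dispersive spreading gives a Gaussian with σ² = 2Dt; advection only shifts the center.
σ = √(2 × 0.0360 × 610) = 6.63 m.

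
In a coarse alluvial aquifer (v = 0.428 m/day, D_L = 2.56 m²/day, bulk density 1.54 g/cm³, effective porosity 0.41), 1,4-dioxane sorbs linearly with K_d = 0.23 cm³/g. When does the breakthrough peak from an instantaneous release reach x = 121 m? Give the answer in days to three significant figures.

Retardation factor R = 1 + ρ_b·K_d/n = 1 + 1.54 × 0.23/0.41 = 1.864.
Sorption retards both mechanisms: v_R = v/R = 0.2296 m/day, D_R = D/R = 1.373 m²/day.
Peak time from v_R²t² + 2D_R t − x² = 0: t = (√(D_R² + v_R²x²) − D_R)/v_R².
√(D_R² + v_R²x²) = √(1.373² + 0.2296² × 121²) = 27.82; v_R² = 0.05272.
t = (27.82 − 1.373)/0.05272 = 502 days.

502 days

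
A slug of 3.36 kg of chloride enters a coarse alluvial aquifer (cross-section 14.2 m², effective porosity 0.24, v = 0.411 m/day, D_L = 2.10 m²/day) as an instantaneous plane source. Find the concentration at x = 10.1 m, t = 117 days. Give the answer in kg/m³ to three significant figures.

0.00409 kg/m³

For an instantaneous plane source, C(x,t) = M/(n_e·A·√(4πDt)) · exp(−(x−vt)²/(4Dt)), with n_e·A the pore (flow) area.
Plume center vt = 0.411 × 117 = 48.087 m, so the well at 10.1 m is 37.987 m upgradient of the peak.
√(4πDt) = 55.57 m, giving peak height M/(n_e·A·√(4πDt)) = 3.36/(0.24 × 14.2 × 55.57) = 0.01774 kg/m³.
(x−vt)²/(4Dt) = (-37.987)²/(4 × 2.10 × 117) = 1.468; exp(−1.468) = 0.2304.
C = 0.01774 × 0.2304 = 0.00409 kg/m³.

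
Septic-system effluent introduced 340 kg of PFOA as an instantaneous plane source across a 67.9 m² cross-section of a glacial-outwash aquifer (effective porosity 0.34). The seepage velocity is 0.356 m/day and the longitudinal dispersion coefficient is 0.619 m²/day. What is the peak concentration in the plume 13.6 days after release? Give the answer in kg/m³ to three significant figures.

1.43 kg/m³

The peak of an instantaneous 1D plume sits at x = vt; there the Gaussian factor is 1 and C_max = M/(n_e·A·√(4πDt)), where n_e·A is the pore area the mass is dissolved in.
√(4πDt) = √(4π × 0.619 × 13.6) = 10.29 m, so C_max = 340/(0.34 × 67.9 × 10.29) = 1.43 kg/m³.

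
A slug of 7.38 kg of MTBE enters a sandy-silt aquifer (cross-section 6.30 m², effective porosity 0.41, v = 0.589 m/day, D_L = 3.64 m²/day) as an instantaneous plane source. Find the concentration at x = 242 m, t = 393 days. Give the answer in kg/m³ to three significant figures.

For an instantaneous plane source, C(x,t) = M/(n_e·A·√(4πDt)) · exp(−(x−vt)²/(4Dt)), with n_e·A the pore (flow) area.
Plume center vt = 0.589 × 393 = 231.477 m, so the well at 242 m is 10.523 m downgradient of the peak.
√(4πDt) = 134.1 m, giving peak height M/(n_e·A·√(4πDt)) = 7.38/(0.41 × 6.30 × 134.1) = 0.02131 kg/m³.
(x−vt)²/(4Dt) = (10.523)²/(4 × 3.64 × 393) = 0.01935; exp(−0.01935) = 0.9808.
C = 0.02131 × 0.9808 = 0.0209 kg/m³.

0.0209 kg/m³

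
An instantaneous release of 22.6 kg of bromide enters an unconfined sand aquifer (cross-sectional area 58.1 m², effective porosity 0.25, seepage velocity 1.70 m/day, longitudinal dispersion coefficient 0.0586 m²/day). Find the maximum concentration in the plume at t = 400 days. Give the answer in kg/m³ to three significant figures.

0.0907 kg/m³

The peak of an instantaneous 1D plume sits at x = vt; there the Gaussian factor is 1 and C_max = M/(n_e·A·√(4πDt)), where n_e·A is the pore area the mass is dissolved in.
√(4πDt) = √(4π × 0.0586 × 400) = 17.16 m, so C_max = 22.6/(0.25 × 58.1 × 17.16) = 0.0907 kg/m³.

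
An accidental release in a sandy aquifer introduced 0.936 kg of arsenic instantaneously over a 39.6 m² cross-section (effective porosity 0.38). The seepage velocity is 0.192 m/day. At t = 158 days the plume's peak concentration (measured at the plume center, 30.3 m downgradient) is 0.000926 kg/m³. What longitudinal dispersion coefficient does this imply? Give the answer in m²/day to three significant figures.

2.27 m²/day

At the plume center C_max = M/(n_e·A·√(4πDt)), so D = M²/(4πt·(n_e·A·C_max)²).
n_e·A·C_max = 0.38 × 39.6 × 0.000926 = 0.01393 kg/m.
D = 0.936²/(4π × 158 × 0.01393²) = 2.27 m²/day.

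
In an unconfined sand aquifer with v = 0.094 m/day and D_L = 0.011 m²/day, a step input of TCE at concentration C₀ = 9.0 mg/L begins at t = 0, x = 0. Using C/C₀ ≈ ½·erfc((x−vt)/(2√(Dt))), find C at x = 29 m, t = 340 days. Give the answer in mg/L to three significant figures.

For a continuous step input, C/C₀ ≈ ½·erfc((x−vt)/(2√(Dt))).
vt = 0.094 × 340 = 31.96 m and 2√(Dt) = 2√(0.011 × 340) = 3.868 m.
Argument (x−vt)/(2√(Dt)) = (29 − 31.96)/3.868 = -0.7653; ½·erfc(-0.7653) = 0.8604.
C = 9.0 × 0.8604 = 7.74 mg/L.

7.74 mg/L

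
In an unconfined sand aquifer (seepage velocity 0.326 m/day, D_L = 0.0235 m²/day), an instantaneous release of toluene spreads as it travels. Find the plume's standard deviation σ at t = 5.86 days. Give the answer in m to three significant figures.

0.525 m

Dispersive spreading gives a Gaussian with σ² = 2Dt; advection only shifts the center.
σ = √(2 × 0.0235 × 5.86) = 0.525 m.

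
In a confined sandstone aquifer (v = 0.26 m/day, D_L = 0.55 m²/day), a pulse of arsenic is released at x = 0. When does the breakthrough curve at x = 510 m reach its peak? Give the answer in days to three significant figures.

1950 days

For the 1D instantaneous-source solution, setting ∂C/∂t = 0 at fixed x gives v²t² + 2Dt − x² = 0, so t = (√(D² + v²x²) − D)/v².
√(D² + v²x²) = √(0.55² + 0.26² × 510²) = 132.6; v² = 0.0676.
t = (132.6 − 0.55)/0.0676 = 1950 days (vs. the pure-advection estimate x/v = 1960 d).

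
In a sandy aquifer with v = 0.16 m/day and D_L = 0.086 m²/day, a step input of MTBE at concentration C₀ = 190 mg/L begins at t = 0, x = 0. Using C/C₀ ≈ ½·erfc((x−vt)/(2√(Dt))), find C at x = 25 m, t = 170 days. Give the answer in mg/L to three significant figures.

125 mg/L

For a continuous step input, C/C₀ ≈ ½·erfc((x−vt)/(2√(Dt))).
vt = 0.16 × 170 = 27.2 m and 2√(Dt) = 2√(0.086 × 170) = 7.647 m.
Argument (x−vt)/(2√(Dt)) = (25 − 27.2)/7.647 = -0.2877; ½·erfc(-0.2877) = 0.6579.
C = 190 × 0.6579 = 125 mg/L.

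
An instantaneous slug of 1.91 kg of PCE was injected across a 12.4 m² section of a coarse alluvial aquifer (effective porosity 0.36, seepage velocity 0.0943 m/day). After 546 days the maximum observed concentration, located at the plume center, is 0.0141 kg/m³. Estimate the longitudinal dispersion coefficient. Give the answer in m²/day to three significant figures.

0.134 m²/day

At the plume center C_max = M/(n_e·A·√(4πDt)), so D = M²/(4πt·(n_e·A·C_max)²).
n_e·A·C_max = 0.36 × 12.4 × 0.0141 = 0.06294 kg/m.
D = 1.91²/(4π × 546 × 0.06294²) = 0.134 m²/day.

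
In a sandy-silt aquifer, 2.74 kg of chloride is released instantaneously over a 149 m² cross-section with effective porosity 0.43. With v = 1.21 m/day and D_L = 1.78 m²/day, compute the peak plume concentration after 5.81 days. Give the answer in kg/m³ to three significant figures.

The peak of an instantaneous 1D plume sits at x = vt; there the Gaussian factor is 1 and C_max = M/(n_e·A·√(4πDt)), where n_e·A is the pore area the mass is dissolved in.
√(4πDt) = √(4π × 1.78 × 5.81) = 11.40 m, so C_max = 2.74/(0.43 × 149 × 11.40) = 0.00375 kg/m³.

0.00375 kg/m³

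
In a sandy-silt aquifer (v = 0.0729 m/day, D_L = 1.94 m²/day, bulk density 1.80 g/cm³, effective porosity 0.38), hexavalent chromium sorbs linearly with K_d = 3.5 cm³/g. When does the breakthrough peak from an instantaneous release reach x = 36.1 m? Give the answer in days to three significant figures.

Retardation factor R = 1 + ρ_b·K_d/n = 1 + 1.80 × 3.5/0.38 = 17.58.
Sorption retards both mechanisms: v_R = v/R = 0.004147 m/day, D_R = D/R = 0.1104 m²/day.
Peak time from v_R²t² + 2D_R t − x² = 0: t = (√(D_R² + v_R²x²) − D_R)/v_R².
√(D_R² + v_R²x²) = √(0.1104² + 0.004147² × 36.1²) = 0.1860; v_R² = 1.720e-05.
t = (0.1860 − 0.1104)/1.720e-05 = 4400 days.

4400 days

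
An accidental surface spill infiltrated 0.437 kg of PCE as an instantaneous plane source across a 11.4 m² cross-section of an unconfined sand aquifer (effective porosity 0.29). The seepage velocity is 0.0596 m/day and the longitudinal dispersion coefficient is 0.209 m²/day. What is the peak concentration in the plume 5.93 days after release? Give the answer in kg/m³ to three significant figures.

The peak of an instantaneous 1D plume sits at x = vt; there the Gaussian factor is 1 and C_max = M/(n_e·A·√(4πDt)), where n_e·A is the pore area the mass is dissolved in.
√(4πDt) = √(4π × 0.209 × 5.93) = 3.946 m, so C_max = 0.437/(0.29 × 11.4 × 3.946) = 0.0335 kg/m³.

0.0335 kg/m³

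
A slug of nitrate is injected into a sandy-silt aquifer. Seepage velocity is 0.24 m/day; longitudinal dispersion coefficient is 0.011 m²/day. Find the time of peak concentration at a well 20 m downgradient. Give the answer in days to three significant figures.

83.1 days

For the 1D instantaneous-source solution, setting ∂C/∂t = 0 at fixed x gives v²t² + 2Dt − x² = 0, so t = (√(D² + v²x²) − D)/v².
√(D² + v²x²) = √(0.011² + 0.24² × 20²) = 4.800; v² = 0.0576.
t = (4.800 − 0.011)/0.0576 = 83.1 days (vs. the pure-advection estimate x/v = 83.3 d).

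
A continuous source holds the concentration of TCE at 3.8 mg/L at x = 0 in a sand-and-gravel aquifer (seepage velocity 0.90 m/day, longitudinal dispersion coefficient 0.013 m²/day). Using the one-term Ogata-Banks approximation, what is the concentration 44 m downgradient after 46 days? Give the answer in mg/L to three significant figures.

0.0331 mg/L

For a continuous step input, C/C₀ ≈ ½·erfc((x−vt)/(2√(Dt))).
vt = 0.90 × 46 = 41.4 m and 2√(Dt) = 2√(0.013 × 46) = 1.547 m.
Argument (x−vt)/(2√(Dt)) = (44 − 41.4)/1.547 = 1.681; ½·erfc(1.681) = 0.008720.
C = 3.8 × 0.008720 = 0.0331 mg/L.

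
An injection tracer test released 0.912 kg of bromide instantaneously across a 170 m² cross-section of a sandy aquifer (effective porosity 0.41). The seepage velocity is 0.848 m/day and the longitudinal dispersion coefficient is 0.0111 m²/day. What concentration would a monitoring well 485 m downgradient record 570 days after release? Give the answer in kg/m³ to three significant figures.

For an instantaneous plane source, C(x,t) = M/(n_e·A·√(4πDt)) · exp(−(x−vt)²/(4Dt)), with n_e·A the pore (flow) area.
Plume center vt = 0.848 × 570 = 483.36 m, so the well at 485 m is 1.64 m downgradient of the peak.
√(4πDt) = 8.917 m, giving peak height M/(n_e·A·√(4πDt)) = 0.912/(0.41 × 170 × 8.917) = 0.001467 kg/m³.
(x−vt)²/(4Dt) = (1.64)²/(4 × 0.0111 × 570) = 0.1063; exp(−0.1063) = 0.8992.
C = 0.001467 × 0.8992 = 0.00132 kg/m³.

0.00132 kg/m³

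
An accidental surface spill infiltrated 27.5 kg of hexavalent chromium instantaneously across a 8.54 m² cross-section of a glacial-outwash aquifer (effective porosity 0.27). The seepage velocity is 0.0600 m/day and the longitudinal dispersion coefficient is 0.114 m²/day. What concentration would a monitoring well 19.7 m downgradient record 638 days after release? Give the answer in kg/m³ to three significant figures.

For an instantaneous plane source, C(x,t) = M/(n_e·A·√(4πDt)) · exp(−(x−vt)²/(4Dt)), with n_e·A the pore (flow) area.
Plume center vt = 0.0600 × 638 = 38.28 m, so the well at 19.7 m is 18.58 m upgradient of the peak.
√(4πDt) = 30.23 m, giving peak height M/(n_e·A·√(4πDt)) = 27.5/(0.27 × 8.54 × 30.23) = 0.3945 kg/m³.
(x−vt)²/(4Dt) = (-18.58)²/(4 × 0.114 × 638) = 1.187; exp(−1.187) = 0.3051.
C = 0.3945 × 0.3051 = 0.120 kg/m³.

0.120 kg/m³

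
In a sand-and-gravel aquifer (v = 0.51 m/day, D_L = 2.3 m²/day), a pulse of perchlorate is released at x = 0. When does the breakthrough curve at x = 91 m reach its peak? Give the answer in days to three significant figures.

170 days

For the 1D instantaneous-source solution, setting ∂C/∂t = 0 at fixed x gives v²t² + 2Dt − x² = 0, so t = (√(D² + v²x²) − D)/v².
√(D² + v²x²) = √(2.3² + 0.51² × 91²) = 46.47; v² = 0.2601.
t = (46.47 − 2.3)/0.2601 = 170 days (vs. the pure-advection estimate x/v = 178 d).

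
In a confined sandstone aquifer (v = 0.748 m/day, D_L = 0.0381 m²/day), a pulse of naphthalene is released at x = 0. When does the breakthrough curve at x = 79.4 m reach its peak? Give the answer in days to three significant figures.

106 days

For the 1D instantaneous-source solution, setting ∂C/∂t = 0 at fixed x gives v²t² + 2Dt − x² = 0, so t = (√(D² + v²x²) − D)/v².
√(D² + v²x²) = √(0.0381² + 0.748² × 79.4²) = 59.39; v² = 0.559504.
t = (59.39 − 0.0381)/0.559504 = 106 days (vs. the pure-advection estimate x/v = 106 d).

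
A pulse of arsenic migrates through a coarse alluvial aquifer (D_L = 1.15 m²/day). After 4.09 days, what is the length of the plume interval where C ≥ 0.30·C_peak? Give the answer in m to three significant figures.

The plume is Gaussian with σ = √(2Dt) = √(2 × 1.15 × 4.09) = 3.067 m.
C/C_peak = exp(−Δx²/(2σ²)) = 0.30 ⇒ Δx = σ·√(−2 ln 0.30) = 3.067 × 1.552 = 4.760 m.
Width = 2Δx = 9.52 m.

9.52 m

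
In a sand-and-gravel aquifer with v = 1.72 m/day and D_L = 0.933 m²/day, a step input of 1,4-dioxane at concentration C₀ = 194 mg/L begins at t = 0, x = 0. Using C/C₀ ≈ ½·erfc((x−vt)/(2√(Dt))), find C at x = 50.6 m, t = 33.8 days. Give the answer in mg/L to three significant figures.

For a continuous step input, C/C₀ ≈ ½·erfc((x−vt)/(2√(Dt))).
vt = 1.72 × 33.8 = 58.136 m and 2√(Dt) = 2√(0.933 × 33.8) = 11.23 m.
Argument (x−vt)/(2√(Dt)) = (50.6 − 58.136)/11.23 = -0.6711; ½·erfc(-0.6711) = 0.8287.
C = 194 × 0.8287 = 161 mg/L.

161 mg/L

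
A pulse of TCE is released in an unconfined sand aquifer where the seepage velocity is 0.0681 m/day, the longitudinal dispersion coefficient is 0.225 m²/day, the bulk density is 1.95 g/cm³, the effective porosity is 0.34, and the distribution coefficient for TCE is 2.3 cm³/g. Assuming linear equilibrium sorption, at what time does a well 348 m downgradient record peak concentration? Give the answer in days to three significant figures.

71800 days

Retardation factor R = 1 + ρ_b·K_d/n = 1 + 1.95 × 2.3/0.34 = 14.19.
Sorption retards both mechanisms: v_R = v/R = 0.004799 m/day, D_R = D/R = 0.01586 m²/day.
Peak time from v_R²t² + 2D_R t − x² = 0: t = (√(D_R² + v_R²x²) − D_R)/v_R².
√(D_R² + v_R²x²) = √(0.01586² + 0.004799² × 348²) = 1.670; v_R² = 2.303e-05.
t = (1.670 − 0.01586)/2.303e-05 = 71800 days.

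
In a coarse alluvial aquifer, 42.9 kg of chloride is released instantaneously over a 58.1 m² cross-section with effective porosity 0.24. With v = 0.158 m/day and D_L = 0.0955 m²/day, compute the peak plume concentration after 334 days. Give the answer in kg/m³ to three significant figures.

The peak of an instantaneous 1D plume sits at x = vt; there the Gaussian factor is 1 and C_max = M/(n_e·A·√(4πDt)), where n_e·A is the pore area the mass is dissolved in.
√(4πDt) = √(4π × 0.0955 × 334) = 20.02 m, so C_max = 42.9/(0.24 × 58.1 × 20.02) = 0.154 kg/m³.

0.154 kg/m³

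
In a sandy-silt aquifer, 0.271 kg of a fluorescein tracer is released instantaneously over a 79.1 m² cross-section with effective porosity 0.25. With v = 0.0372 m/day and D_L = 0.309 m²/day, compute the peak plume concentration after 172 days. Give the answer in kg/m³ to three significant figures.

The peak of an instantaneous 1D plume sits at x = vt; there the Gaussian factor is 1 and C_max = M/(n_e·A·√(4πDt)), where n_e·A is the pore area the mass is dissolved in.
√(4πDt) = √(4π × 0.309 × 172) = 25.84 m, so C_max = 0.271/(0.25 × 79.1 × 25.84) = 0.000530 kg/m³.

0.000530 kg/m³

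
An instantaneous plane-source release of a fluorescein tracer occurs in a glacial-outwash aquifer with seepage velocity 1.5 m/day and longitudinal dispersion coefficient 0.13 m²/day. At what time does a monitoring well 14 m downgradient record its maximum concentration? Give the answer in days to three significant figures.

For the 1D instantaneous-source solution, setting ∂C/∂t = 0 at fixed x gives v²t² + 2Dt − x² = 0, so t = (√(D² + v²x²) − D)/v².
√(D² + v²x²) = √(0.13² + 1.5² × 14²) = 21.00; v² = 2.25.
t = (21.00 − 0.13)/2.25 = 9.28 days (vs. the pure-advection estimate x/v = 9.33 d).

9.28 days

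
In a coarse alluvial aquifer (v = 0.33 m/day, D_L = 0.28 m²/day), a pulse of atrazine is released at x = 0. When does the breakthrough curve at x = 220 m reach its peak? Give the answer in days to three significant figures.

For the 1D instantaneous-source solution, setting ∂C/∂t = 0 at fixed x gives v²t² + 2Dt − x² = 0, so t = (√(D² + v²x²) − D)/v².
√(D² + v²x²) = √(0.28² + 0.33² × 220²) = 72.60; v² = 0.1089.
t = (72.60 − 0.28)/0.1089 = 664 days (vs. the pure-advection estimate x/v = 667 d).

664 days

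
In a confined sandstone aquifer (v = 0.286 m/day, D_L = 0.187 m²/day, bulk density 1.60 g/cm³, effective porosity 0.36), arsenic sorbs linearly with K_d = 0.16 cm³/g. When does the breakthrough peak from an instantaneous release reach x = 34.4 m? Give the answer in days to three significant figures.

202 days

Retardation factor R = 1 + ρ_b·K_d/n = 1 + 1.60 × 0.16/0.36 = 1.711.
Sorption retards both mechanisms: v_R = v/R = 0.1672 m/day, D_R = D/R = 0.1093 m²/day.
Peak time from v_R²t² + 2D_R t − x² = 0: t = (√(D_R² + v_R²x²) − D_R)/v_R².
√(D_R² + v_R²x²) = √(0.1093² + 0.1672² × 34.4²) = 5.753; v_R² = 0.02796.
t = (5.753 − 0.1093)/0.02796 = 202 days.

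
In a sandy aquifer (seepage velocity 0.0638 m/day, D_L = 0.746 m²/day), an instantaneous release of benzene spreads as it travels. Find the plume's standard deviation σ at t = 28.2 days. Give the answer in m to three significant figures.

6.49 m

Dispersive spreading gives a Gaussian with σ² = 2Dt; advection only shifts the center.
σ = √(2 × 0.746 × 28.2) = 6.49 m.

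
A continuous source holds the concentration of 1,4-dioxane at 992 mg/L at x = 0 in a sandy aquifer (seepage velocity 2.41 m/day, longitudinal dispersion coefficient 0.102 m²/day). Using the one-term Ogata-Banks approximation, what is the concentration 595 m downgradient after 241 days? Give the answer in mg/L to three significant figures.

For a continuous step input, C/C₀ ≈ ½·erfc((x−vt)/(2√(Dt))).
vt = 2.41 × 241 = 580.81 m and 2√(Dt) = 2√(0.102 × 241) = 9.916 m.
Argument (x−vt)/(2√(Dt)) = (595 − 580.81)/9.916 = 1.431; ½·erfc(1.431) = 0.02150.
C = 992 × 0.02150 = 21.3 mg/L.

21.3 mg/L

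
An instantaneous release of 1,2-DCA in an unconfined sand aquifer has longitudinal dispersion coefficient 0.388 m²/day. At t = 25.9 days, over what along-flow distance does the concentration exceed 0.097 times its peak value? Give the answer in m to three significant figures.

The plume is Gaussian with σ = √(2Dt) = √(2 × 0.388 × 25.9) = 4.483 m.
C/C_peak = exp(−Δx²/(2σ²)) = 0.097 ⇒ Δx = σ·√(−2 ln 0.097) = 4.483 × 2.160 = 9.683 m.
Width = 2Δx = 19.4 m.

19.4 m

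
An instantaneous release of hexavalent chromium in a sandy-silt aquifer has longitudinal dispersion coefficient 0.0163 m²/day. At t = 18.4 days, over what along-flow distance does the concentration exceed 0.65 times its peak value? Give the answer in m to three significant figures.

1.44 m

The plume is Gaussian with σ = √(2Dt) = √(2 × 0.0163 × 18.4) = 0.7745 m.
C/C_peak = exp(−Δx²/(2σ²)) = 0.65 ⇒ Δx = σ·√(−2 ln 0.65) = 0.7745 × 0.9282 = 0.7189 m.
Width = 2Δx = 1.44 m.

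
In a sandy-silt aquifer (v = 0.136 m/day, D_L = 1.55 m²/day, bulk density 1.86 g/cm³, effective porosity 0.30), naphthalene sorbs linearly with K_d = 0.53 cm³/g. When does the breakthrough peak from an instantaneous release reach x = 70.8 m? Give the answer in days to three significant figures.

1900 days

Retardation factor R = 1 + ρ_b·K_d/n = 1 + 1.86 × 0.53/0.30 = 4.286.
Sorption retards both mechanisms: v_R = v/R = 0.03173 m/day, D_R = D/R = 0.3616 m²/day.
Peak time from v_R²t² + 2D_R t − x² = 0: t = (√(D_R² + v_R²x²) − D_R)/v_R².
√(D_R² + v_R²x²) = √(0.3616² + 0.03173² × 70.8²) = 2.275; v_R² = 0.001007.
t = (2.275 − 0.3616)/0.001007 = 1900 days.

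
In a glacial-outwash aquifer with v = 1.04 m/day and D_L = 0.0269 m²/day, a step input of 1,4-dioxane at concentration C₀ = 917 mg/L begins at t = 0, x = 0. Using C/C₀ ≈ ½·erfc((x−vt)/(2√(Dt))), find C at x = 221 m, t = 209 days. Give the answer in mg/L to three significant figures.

For a continuous step input, C/C₀ ≈ ½·erfc((x−vt)/(2√(Dt))).
vt = 1.04 × 209 = 217.36 m and 2√(Dt) = 2√(0.0269 × 209) = 4.742 m.
Argument (x−vt)/(2√(Dt)) = (221 − 217.36)/4.742 = 0.7676; ½·erfc(0.7676) = 0.1388.
C = 917 × 0.1388 = 127 mg/L.

127 mg/L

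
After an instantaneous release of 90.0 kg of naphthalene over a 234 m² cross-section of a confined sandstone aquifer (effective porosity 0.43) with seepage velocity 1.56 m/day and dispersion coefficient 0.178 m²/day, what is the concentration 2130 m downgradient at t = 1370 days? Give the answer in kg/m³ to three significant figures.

For an instantaneous plane source, C(x,t) = M/(n_e·A·√(4πDt)) · exp(−(x−vt)²/(4Dt)), with n_e·A the pore (flow) area.
Plume center vt = 1.56 × 1370 = 2137.2 m, so the well at 2130 m is 7.2 m upgradient of the peak.
√(4πDt) = 55.36 m, giving peak height M/(n_e·A·√(4πDt)) = 90.0/(0.43 × 234 × 55.36) = 0.01616 kg/m³.
(x−vt)²/(4Dt) = (-7.2)²/(4 × 0.178 × 1370) = 0.05315; exp(−0.05315) = 0.9482.
C = 0.01616 × 0.9482 = 0.0153 kg/m³.

0.0153 kg/m³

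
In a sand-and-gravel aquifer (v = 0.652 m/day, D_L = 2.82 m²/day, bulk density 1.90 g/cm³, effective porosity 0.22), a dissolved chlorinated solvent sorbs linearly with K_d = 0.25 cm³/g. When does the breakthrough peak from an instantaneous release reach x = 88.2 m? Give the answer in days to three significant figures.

407 days

Retardation factor R = 1 + ρ_b·K_d/n = 1 + 1.90 × 0.25/0.22 = 3.159.
Sorption retards both mechanisms: v_R = v/R = 0.2064 m/day, D_R = D/R = 0.8927 m²/day.
Peak time from v_R²t² + 2D_R t − x² = 0: t = (√(D_R² + v_R²x²) − D_R)/v_R².
√(D_R² + v_R²x²) = √(0.8927² + 0.2064² × 88.2²) = 18.23; v_R² = 0.04260.
t = (18.23 − 0.8927)/0.04260 = 407 days.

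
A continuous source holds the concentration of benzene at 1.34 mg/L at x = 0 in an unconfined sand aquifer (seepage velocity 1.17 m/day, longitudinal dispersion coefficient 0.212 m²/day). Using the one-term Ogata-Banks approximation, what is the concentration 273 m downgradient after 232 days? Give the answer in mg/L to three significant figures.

0.586 mg/L

For a continuous step input, C/C₀ ≈ ½·erfc((x−vt)/(2√(Dt))).
vt = 1.17 × 232 = 271.44 m and 2√(Dt) = 2√(0.212 × 232) = 14.03 m.
Argument (x−vt)/(2√(Dt)) = (273 − 271.44)/14.03 = 0.1112; ½·erfc(0.1112) = 0.4375.
C = 1.34 × 0.4375 = 0.586 mg/L.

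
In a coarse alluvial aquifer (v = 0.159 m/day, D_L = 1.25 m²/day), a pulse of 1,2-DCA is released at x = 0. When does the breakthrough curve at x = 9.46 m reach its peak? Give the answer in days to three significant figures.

For the 1D instantaneous-source solution, setting ∂C/∂t = 0 at fixed x gives v²t² + 2Dt − x² = 0, so t = (√(D² + v²x²) − D)/v².
√(D² + v²x²) = √(1.25² + 0.159² × 9.46²) = 1.956; v² = 0.025281.
t = (1.956 − 1.25)/0.025281 = 27.9 days (vs. the pure-advection estimate x/v = 59.5 d).

27.9 days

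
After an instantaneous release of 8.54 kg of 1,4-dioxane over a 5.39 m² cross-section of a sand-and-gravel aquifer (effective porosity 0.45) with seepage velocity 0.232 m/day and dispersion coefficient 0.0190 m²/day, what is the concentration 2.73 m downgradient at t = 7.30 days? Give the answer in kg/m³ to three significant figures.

0.385 kg/m³

For an instantaneous plane source, C(x,t) = M/(n_e·A·√(4πDt)) · exp(−(x−vt)²/(4Dt)), with n_e·A the pore (flow) area.
Plume center vt = 0.232 × 7.30 = 1.6936 m, so the well at 2.73 m is 1.0364 m downgradient of the peak.
√(4πDt) = 1.320 m, giving peak height M/(n_e·A·√(4πDt)) = 8.54/(0.45 × 5.39 × 1.320) = 2.667 kg/m³.
(x−vt)²/(4Dt) = (1.0364)²/(4 × 0.0190 × 7.30) = 1.936; exp(−1.936) = 0.1443.
C = 2.667 × 0.1443 = 0.385 kg/m³.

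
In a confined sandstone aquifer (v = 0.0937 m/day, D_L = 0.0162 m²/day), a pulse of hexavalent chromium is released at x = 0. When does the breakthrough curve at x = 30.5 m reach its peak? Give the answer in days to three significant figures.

For the 1D instantaneous-source solution, setting ∂C/∂t = 0 at fixed x gives v²t² + 2Dt − x² = 0, so t = (√(D² + v²x²) − D)/v².
√(D² + v²x²) = √(0.0162² + 0.0937² × 30.5²) = 2.858; v² = 0.00877969.
t = (2.858 − 0.0162)/0.00877969 = 324 days (vs. the pure-advection estimate x/v = 326 d).

324 days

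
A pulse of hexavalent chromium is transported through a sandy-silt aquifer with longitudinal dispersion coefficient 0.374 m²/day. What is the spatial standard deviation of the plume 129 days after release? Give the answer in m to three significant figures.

9.82 m

Dispersive spreading gives a Gaussian with σ² = 2Dt; advection only shifts the center.
σ = √(2 × 0.374 × 129) = 9.82 m.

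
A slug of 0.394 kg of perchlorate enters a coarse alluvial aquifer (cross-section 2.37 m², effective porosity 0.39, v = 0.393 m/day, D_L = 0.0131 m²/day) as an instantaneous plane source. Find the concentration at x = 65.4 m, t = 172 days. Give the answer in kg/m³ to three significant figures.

0.0469 kg/m³

For an instantaneous plane source, C(x,t) = M/(n_e·A·√(4πDt)) · exp(−(x−vt)²/(4Dt)), with n_e·A the pore (flow) area.
Plume center vt = 0.393 × 172 = 67.596 m, so the well at 65.4 m is 2.196 m upgradient of the peak.
√(4πDt) = 5.321 m, giving peak height M/(n_e·A·√(4πDt)) = 0.394/(0.39 × 2.37 × 5.321) = 0.08011 kg/m³.
(x−vt)²/(4Dt) = (-2.196)²/(4 × 0.0131 × 172) = 0.5351; exp(−0.5351) = 0.5856.
C = 0.08011 × 0.5856 = 0.0469 kg/m³.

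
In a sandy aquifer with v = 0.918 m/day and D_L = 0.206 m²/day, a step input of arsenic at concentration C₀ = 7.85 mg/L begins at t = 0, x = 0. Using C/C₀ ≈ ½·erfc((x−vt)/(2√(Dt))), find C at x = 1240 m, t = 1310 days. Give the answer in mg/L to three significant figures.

For a continuous step input, C/C₀ ≈ ½·erfc((x−vt)/(2√(Dt))).
vt = 0.918 × 1310 = 1202.58 m and 2√(Dt) = 2√(0.206 × 1310) = 32.85 m.
Argument (x−vt)/(2√(Dt)) = (1240 − 1202.58)/32.85 = 1.139; ½·erfc(1.139) = 0.05361.
C = 7.85 × 0.05361 = 0.421 mg/L.

0.421 mg/L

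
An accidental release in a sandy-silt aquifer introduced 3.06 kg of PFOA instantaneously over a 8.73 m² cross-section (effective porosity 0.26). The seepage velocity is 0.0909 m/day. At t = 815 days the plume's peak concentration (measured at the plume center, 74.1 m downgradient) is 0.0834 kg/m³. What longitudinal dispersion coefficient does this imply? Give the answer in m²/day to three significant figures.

At the plume center C_max = M/(n_e·A·√(4πDt)), so D = M²/(4πt·(n_e·A·C_max)²).
n_e·A·C_max = 0.26 × 8.73 × 0.0834 = 0.1893 kg/m.
D = 3.06²/(4π × 815 × 0.1893²) = 0.0255 m²/day.

0.0255 m²/day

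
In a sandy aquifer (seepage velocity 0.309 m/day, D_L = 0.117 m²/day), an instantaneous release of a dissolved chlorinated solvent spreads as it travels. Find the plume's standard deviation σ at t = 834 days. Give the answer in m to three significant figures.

Dispersive spreading gives a Gaussian with σ² = 2Dt; advection only shifts the center.
σ = √(2 × 0.117 × 834) = 14.0 m.

14.0 m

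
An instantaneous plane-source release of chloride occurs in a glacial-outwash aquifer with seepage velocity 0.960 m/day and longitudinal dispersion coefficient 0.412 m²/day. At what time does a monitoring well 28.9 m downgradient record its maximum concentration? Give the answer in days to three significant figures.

For the 1D instantaneous-source solution, setting ∂C/∂t = 0 at fixed x gives v²t² + 2Dt − x² = 0, so t = (√(D² + v²x²) − D)/v².
√(D² + v²x²) = √(0.412² + 0.960² × 28.9²) = 27.75; v² = 0.9216.
t = (27.75 − 0.412)/0.9216 = 29.7 days (vs. the pure-advection estimate x/v = 30.1 d).

29.7 days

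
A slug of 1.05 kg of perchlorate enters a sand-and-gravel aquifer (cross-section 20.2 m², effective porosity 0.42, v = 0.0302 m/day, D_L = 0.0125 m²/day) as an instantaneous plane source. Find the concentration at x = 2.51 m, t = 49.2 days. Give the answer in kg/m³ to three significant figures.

For an instantaneous plane source, C(x,t) = M/(n_e·A·√(4πDt)) · exp(−(x−vt)²/(4Dt)), with n_e·A the pore (flow) area.
Plume center vt = 0.0302 × 49.2 = 1.48584 m, so the well at 2.51 m is 1.02416 m downgradient of the peak.
√(4πDt) = 2.780 m, giving peak height M/(n_e·A·√(4πDt)) = 1.05/(0.42 × 20.2 × 2.780) = 0.04452 kg/m³.
(x−vt)²/(4Dt) = (1.02416)²/(4 × 0.0125 × 49.2) = 0.4264; exp(−0.4264) = 0.6529.
C = 0.04452 × 0.6529 = 0.0291 kg/m³.

0.0291 kg/m³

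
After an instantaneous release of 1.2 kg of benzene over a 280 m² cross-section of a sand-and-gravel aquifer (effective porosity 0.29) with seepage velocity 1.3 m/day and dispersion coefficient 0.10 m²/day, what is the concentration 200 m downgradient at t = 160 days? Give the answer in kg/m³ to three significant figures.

For an instantaneous plane source, C(x,t) = M/(n_e·A·√(4πDt)) · exp(−(x−vt)²/(4Dt)), with n_e·A the pore (flow) area.
Plume center vt = 1.3 × 160 = 208 m, so the well at 200 m is 8 m upgradient of the peak.
√(4πDt) = 14.18 m, giving peak height M/(n_e·A·√(4πDt)) = 1.2/(0.29 × 280 × 14.18) = 0.001042 kg/m³.
(x−vt)²/(4Dt) = (-8)²/(4 × 0.10 × 160) = 1.000; exp(−1.000) = 0.3679.
C = 0.001042 × 0.3679 = 0.000383 kg/m³.

0.000383 kg/m³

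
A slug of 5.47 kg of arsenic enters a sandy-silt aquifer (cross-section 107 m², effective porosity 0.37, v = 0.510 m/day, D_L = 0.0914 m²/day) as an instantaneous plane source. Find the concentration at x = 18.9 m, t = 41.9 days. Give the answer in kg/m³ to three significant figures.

0.0134 kg/m³

For an instantaneous plane source, C(x,t) = M/(n_e·A·√(4πDt)) · exp(−(x−vt)²/(4Dt)), with n_e·A the pore (flow) area.
Plume center vt = 0.510 × 41.9 = 21.369 m, so the well at 18.9 m is 2.469 m upgradient of the peak.
√(4πDt) = 6.937 m, giving peak height M/(n_e·A·√(4πDt)) = 5.47/(0.37 × 107 × 6.937) = 0.01992 kg/m³.
(x−vt)²/(4Dt) = (-2.469)²/(4 × 0.0914 × 41.9) = 0.3979; exp(−0.3979) = 0.6717.
C = 0.01992 × 0.6717 = 0.0134 kg/m³.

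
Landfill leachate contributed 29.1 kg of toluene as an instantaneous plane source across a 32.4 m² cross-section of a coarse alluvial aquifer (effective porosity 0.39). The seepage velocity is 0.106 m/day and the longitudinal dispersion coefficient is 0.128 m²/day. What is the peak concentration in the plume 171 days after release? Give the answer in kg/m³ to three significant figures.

0.139 kg/m³

The peak of an instantaneous 1D plume sits at x = vt; there the Gaussian factor is 1 and C_max = M/(n_e·A·√(4πDt)), where n_e·A is the pore area the mass is dissolved in.
√(4πDt) = √(4π × 0.128 × 171) = 16.58 m, so C_max = 29.1/(0.39 × 32.4 × 16.58) = 0.139 kg/m³.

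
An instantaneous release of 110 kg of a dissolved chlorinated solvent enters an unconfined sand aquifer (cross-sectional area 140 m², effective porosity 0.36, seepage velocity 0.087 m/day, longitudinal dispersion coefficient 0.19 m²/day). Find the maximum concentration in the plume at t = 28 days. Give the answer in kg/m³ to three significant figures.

0.267 kg/m³

The peak of an instantaneous 1D plume sits at x = vt; there the Gaussian factor is 1 and C_max = M/(n_e·A·√(4πDt)), where n_e·A is the pore area the mass is dissolved in.
√(4πDt) = √(4π × 0.19 × 28) = 8.176 m, so C_max = 110/(0.36 × 140 × 8.176) = 0.267 kg/m³.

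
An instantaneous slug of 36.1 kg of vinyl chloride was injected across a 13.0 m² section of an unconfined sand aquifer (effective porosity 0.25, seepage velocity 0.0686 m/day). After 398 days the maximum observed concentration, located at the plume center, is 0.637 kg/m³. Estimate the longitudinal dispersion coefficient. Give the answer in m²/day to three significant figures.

At the plume center C_max = M/(n_e·A·√(4πDt)), so D = M²/(4πt·(n_e·A·C_max)²).
n_e·A·C_max = 0.25 × 13.0 × 0.637 = 2.070 kg/m.
D = 36.1²/(4π × 398 × 2.070²) = 0.0608 m²/day.

0.0608 m²/day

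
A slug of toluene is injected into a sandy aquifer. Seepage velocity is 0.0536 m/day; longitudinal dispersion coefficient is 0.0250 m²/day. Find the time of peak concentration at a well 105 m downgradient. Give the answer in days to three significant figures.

1950 days

For the 1D instantaneous-source solution, setting ∂C/∂t = 0 at fixed x gives v²t² + 2Dt − x² = 0, so t = (√(D² + v²x²) − D)/v².
√(D² + v²x²) = √(0.0250² + 0.0536² × 105²) = 5.628; v² = 0.00287296.
t = (5.628 − 0.0250)/0.00287296 = 1950 days (vs. the pure-advection estimate x/v = 1960 d).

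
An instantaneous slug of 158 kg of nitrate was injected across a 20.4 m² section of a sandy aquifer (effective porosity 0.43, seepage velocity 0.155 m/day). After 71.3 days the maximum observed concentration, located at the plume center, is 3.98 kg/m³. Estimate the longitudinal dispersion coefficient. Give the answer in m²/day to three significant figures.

0.0229 m²/day

At the plume center C_max = M/(n_e·A·√(4πDt)), so D = M²/(4πt·(n_e·A·C_max)²).
n_e·A·C_max = 0.43 × 20.4 × 3.98 = 34.91 kg/m.
D = 158²/(4π × 71.3 × 34.91²) = 0.0229 m²/day.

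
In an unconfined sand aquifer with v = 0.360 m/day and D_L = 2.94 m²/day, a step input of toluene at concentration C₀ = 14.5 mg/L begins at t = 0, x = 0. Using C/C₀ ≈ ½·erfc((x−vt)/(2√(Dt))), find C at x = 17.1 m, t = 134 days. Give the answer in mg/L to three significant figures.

For a continuous step input, C/C₀ ≈ ½·erfc((x−vt)/(2√(Dt))).
vt = 0.360 × 134 = 48.24 m and 2√(Dt) = 2√(2.94 × 134) = 39.70 m.
Argument (x−vt)/(2√(Dt)) = (17.1 − 48.24)/39.70 = -0.7844; ½·erfc(-0.7844) = 0.8664.
C = 14.5 × 0.8664 = 12.6 mg/L.

12.6 mg/L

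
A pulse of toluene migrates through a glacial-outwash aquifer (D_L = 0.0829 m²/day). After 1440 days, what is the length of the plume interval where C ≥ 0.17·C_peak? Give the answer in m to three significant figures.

58.2 m

The plume is Gaussian with σ = √(2Dt) = √(2 × 0.0829 × 1440) = 15.45 m.
C/C_peak = exp(−Δx²/(2σ²)) = 0.17 ⇒ Δx = σ·√(−2 ln 0.17) = 15.45 × 1.883 = 29.09 m.
Width = 2Δx = 58.2 m.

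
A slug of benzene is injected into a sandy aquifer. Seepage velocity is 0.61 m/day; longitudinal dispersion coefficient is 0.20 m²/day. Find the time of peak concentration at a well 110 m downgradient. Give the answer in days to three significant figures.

For the 1D instantaneous-source solution, setting ∂C/∂t = 0 at fixed x gives v²t² + 2Dt − x² = 0, so t = (√(D² + v²x²) − D)/v².
√(D² + v²x²) = √(0.20² + 0.61² × 110²) = 67.10; v² = 0.3721.
t = (67.10 − 0.20)/0.3721 = 180 days (vs. the pure-advection estimate x/v = 180 d).

180 days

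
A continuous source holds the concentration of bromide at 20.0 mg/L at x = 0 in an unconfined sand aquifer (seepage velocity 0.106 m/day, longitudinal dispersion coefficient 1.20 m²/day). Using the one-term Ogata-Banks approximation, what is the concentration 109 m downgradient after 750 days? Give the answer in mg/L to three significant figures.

4.87 mg/L

For a continuous step input, C/C₀ ≈ ½·erfc((x−vt)/(2√(Dt))).
vt = 0.106 × 750 = 79.5 m and 2√(Dt) = 2√(1.20 × 750) = 60.00 m.
Argument (x−vt)/(2√(Dt)) = (109 − 79.5)/60.00 = 0.4917; ½·erfc(0.4917) = 0.2434.
C = 20.0 × 0.2434 = 4.87 mg/L.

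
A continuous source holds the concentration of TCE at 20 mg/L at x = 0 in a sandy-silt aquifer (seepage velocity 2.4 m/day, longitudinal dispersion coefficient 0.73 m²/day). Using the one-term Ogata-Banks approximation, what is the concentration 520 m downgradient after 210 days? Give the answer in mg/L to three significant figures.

3.61 mg/L

For a continuous step input, C/C₀ ≈ ½·erfc((x−vt)/(2√(Dt))).
vt = 2.4 × 210 = 504 m and 2√(Dt) = 2√(0.73 × 210) = 24.76 m.
Argument (x−vt)/(2√(Dt)) = (520 − 504)/24.76 = 0.6462; ½·erfc(0.6462) = 0.1804.
C = 20 × 0.1804 = 3.61 mg/L.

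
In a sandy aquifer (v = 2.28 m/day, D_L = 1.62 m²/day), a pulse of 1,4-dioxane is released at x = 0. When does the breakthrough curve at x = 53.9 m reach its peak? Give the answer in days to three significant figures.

23.3 days

For the 1D instantaneous-source solution, setting ∂C/∂t = 0 at fixed x gives v²t² + 2Dt − x² = 0, so t = (√(D² + v²x²) − D)/v².
√(D² + v²x²) = √(1.62² + 2.28² × 53.9²) = 122.9; v² = 5.1984.
t = (122.9 − 1.62)/5.1984 = 23.3 days (vs. the pure-advection estimate x/v = 23.6 d).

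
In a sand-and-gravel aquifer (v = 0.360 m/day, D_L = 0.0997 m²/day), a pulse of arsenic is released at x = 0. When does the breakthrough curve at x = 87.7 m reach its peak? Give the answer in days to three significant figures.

For the 1D instantaneous-source solution, setting ∂C/∂t = 0 at fixed x gives v²t² + 2Dt − x² = 0, so t = (√(D² + v²x²) − D)/v².
√(D² + v²x²) = √(0.0997² + 0.360² × 87.7²) = 31.57; v² = 0.1296.
t = (31.57 − 0.0997)/0.1296 = 243 days (vs. the pure-advection estimate x/v = 244 d).

243 days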